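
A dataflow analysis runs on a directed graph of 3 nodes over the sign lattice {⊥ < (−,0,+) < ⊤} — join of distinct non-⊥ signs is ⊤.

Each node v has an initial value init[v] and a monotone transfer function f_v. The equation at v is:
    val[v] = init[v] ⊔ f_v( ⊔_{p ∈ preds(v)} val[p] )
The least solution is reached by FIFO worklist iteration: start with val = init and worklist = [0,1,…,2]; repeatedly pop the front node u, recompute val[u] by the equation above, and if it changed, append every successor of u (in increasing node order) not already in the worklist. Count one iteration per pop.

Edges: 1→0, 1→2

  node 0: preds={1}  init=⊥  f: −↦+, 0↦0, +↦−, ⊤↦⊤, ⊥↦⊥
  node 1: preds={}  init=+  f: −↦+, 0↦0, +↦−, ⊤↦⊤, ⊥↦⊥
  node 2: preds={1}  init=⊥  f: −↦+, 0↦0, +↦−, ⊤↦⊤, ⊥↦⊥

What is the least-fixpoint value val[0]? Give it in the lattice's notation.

−

Trace (3 dequeues):
  [1] u=0 | in + | out − | prev ⊥ | push {}
  [2] u=1 | in ⊥ | out + | ==
  [3] u=2 | in + | out − | prev ⊥ | push {}

Converged values:
  [0] −
  [1] +
  [2] −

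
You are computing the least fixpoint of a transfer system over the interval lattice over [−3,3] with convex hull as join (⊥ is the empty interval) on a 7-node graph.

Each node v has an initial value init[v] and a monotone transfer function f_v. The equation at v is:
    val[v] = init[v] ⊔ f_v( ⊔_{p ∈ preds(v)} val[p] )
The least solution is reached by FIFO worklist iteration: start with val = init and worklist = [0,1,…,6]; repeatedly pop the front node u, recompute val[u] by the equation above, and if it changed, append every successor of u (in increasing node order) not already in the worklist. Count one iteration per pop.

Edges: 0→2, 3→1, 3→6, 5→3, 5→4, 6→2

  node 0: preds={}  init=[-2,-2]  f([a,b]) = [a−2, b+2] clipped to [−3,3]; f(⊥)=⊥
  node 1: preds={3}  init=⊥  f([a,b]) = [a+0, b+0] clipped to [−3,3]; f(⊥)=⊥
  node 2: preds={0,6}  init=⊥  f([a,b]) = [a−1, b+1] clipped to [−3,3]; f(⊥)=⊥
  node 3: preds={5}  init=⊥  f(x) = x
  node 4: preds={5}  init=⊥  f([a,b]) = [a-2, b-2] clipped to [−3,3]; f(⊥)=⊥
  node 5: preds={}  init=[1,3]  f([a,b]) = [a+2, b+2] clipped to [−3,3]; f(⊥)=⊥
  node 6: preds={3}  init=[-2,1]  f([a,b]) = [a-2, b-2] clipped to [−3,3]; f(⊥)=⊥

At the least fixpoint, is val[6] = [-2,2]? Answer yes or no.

no

Trace (8 dequeues):
  [1] u=0 | in ⊥ | out [-2,-2] | ==
  [2] u=1 | in ⊥ | out ⊥ | ==
  [3] u=2 | in [-2,1] | out [-3,2] | prev ⊥ | push {}
  [4] u=3 | in [1,3] | out [1,3] | prev ⊥ | push {1}
  [5] u=4 | in [1,3] | out [-1,1] | prev ⊥ | push {}
  [6] u=5 | in ⊥ | out [1,3] | ==
  [7] u=6 | in [1,3] | out [-2,1] | ==
  [8] u=1 | in [1,3] | out [1,3] | prev ⊥ | push {}

Converged values:
  [0] [-2,-2]
  [1] [1,3]
  [2] [-3,2]
  [3] [1,3]
  [4] [-1,1]
  [5] [1,3]
  [6] [-2,1]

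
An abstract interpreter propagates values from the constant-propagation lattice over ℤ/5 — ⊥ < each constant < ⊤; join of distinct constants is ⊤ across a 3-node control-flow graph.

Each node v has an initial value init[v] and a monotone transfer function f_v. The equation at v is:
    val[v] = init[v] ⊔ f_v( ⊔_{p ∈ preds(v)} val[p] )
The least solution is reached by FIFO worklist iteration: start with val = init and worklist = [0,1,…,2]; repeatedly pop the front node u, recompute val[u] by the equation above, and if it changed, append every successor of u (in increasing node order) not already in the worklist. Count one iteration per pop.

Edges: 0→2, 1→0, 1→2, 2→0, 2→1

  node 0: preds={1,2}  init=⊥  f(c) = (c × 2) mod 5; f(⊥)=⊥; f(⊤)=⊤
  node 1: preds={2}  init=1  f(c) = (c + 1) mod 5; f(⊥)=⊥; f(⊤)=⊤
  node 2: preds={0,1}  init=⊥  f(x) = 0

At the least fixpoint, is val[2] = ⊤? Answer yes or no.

no

Trace (6 dequeues):
  [1] u=0 | in 1 | out 2 | prev ⊥ | push {}
  [2] u=1 | in ⊥ | out 1 | ==
  [3] u=2 | in ⊤ | out 0 | prev ⊥ | push {0,1}
  [4] u=0 | in ⊤ | out ⊤ | prev 2 | push {2}
  [5] u=1 | in 0 | out 1 | ==
  [6] u=2 | in ⊤ | out 0 | ==

Converged values:
  [0] ⊤
  [1] 1
  [2] 0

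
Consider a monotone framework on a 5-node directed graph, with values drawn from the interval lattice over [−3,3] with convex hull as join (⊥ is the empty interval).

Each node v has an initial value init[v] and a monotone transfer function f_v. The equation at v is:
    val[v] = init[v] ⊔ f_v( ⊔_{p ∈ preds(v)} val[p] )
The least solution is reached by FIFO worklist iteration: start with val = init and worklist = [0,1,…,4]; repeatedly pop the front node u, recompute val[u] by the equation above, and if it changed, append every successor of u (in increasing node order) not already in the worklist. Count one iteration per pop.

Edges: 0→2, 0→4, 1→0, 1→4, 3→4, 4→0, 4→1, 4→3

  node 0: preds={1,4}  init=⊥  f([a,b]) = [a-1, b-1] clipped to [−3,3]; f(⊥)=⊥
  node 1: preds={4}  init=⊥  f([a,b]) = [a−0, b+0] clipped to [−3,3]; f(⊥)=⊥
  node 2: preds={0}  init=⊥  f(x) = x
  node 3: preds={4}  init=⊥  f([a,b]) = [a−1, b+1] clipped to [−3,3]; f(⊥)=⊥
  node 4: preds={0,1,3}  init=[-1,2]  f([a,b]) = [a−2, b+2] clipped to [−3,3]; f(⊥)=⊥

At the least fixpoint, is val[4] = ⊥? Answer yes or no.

no

Iteration log — 11 steps:
  step 1. node 0  ⊔preds=[-1,2]  new=[-2,1]  old=⊥  +wl: 
  step 2. node 1  ⊔preds=[-1,2]  new=[-1,2]  old=⊥  +wl: 0
  step 3. node 2  ⊔preds=[-2,1]  new=[-2,1]  old=⊥  +wl: 
  step 4. node 3  ⊔preds=[-1,2]  new=[-2,3]  old=⊥  +wl: 
  step 5. node 4  ⊔preds=[-2,3]  new=[-3,3]  old=[-1,2]  +wl: 1,3
  step 6. node 0  ⊔preds=[-3,3]  new=[-3,2]  old=[-2,1]  +wl: 2,4
  step 7. node 1  ⊔preds=[-3,3]  new=[-3,3]  old=[-1,2]  +wl: 0
  step 8. node 3  ⊔preds=[-3,3]  new=[-3,3]  old=[-2,3]  +wl: 
  step 9. node 2  ⊔preds=[-3,2]  new=[-3,2]  old=[-2,1]  +wl: 
  step 10. node 4  ⊔preds=[-3,3]  new=[-3,3]  stable
  step 11. node 0  ⊔preds=[-3,3]  new=[-3,2]  stable

Least fixpoint reached:
  node 0: [-3,2]
  node 1: [-3,3]
  node 2: [-3,2]
  node 3: [-3,3]
  node 4: [-3,3]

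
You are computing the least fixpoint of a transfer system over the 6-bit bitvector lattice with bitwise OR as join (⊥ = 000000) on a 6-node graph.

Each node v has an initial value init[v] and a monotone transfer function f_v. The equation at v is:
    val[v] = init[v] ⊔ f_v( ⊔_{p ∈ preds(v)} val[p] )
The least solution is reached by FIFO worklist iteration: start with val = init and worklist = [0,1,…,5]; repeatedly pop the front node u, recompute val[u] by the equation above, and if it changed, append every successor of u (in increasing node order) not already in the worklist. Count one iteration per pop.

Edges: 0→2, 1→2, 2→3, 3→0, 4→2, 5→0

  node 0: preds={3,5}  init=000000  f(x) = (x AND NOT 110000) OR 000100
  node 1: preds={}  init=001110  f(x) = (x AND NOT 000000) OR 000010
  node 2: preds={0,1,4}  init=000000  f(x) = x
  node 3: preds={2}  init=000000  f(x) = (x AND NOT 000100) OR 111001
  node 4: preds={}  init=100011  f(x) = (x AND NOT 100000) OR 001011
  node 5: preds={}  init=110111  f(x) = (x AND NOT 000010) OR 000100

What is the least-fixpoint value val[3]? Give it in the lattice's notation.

Trace (8 dequeues):
  [1] u=0 | in 110111 | out 000111 | prev 000000 | push {}
  [2] u=1 | in 000000 | out 001110 | ==
  [3] u=2 | in 101111 | out 101111 | prev 000000 | push {}
  [4] u=3 | in 101111 | out 111011 | prev 000000 | push {0}
  [5] u=4 | in 000000 | out 101011 | prev 100011 | push {2}
  [6] u=5 | in 000000 | out 110111 | ==
  [7] u=0 | in 111111 | out 001111 | prev 000111 | push {}
  [8] u=2 | in 101111 | out 101111 | ==

Converged values:
  [0] 001111
  [1] 001110
  [2] 101111
  [3] 111011
  [4] 101011
  [5] 110111

111011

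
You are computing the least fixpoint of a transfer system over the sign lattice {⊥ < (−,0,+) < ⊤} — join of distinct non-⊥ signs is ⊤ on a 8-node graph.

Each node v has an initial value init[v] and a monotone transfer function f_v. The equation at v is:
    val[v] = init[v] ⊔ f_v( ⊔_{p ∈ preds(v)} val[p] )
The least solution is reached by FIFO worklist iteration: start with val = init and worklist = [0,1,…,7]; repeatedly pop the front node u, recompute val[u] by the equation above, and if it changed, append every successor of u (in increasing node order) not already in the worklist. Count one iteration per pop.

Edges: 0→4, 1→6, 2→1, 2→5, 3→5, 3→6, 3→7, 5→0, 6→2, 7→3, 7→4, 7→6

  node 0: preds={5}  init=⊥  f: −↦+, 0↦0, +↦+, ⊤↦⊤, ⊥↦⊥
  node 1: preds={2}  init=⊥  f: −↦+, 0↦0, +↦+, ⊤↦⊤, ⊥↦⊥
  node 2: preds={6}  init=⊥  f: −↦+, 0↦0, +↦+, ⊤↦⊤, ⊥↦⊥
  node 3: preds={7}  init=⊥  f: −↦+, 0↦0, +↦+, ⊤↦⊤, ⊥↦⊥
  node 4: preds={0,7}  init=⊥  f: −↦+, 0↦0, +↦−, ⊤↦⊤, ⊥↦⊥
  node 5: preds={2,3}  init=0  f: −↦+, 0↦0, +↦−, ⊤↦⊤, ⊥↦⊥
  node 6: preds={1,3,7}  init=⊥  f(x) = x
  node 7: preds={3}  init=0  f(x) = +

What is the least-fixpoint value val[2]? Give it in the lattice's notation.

Iteration log — 22 steps:
  step 1. node 0  ⊔preds=0  new=0  old=⊥  +wl: 
  step 2. node 1  ⊔preds=⊥  new=⊥  stable
  step 3. node 2  ⊔preds=⊥  new=⊥  stable
  step 4. node 3  ⊔preds=0  new=0  old=⊥  +wl: 
  step 5. node 4  ⊔preds=0  new=0  old=⊥  +wl: 
  step 6. node 5  ⊔preds=0  new=0  stable
  step 7. node 6  ⊔preds=0  new=0  old=⊥  +wl: 2
  step 8. node 7  ⊔preds=0  new=⊤  old=0  +wl: 3,4,6
  step 9. node 2  ⊔preds=0  new=0  old=⊥  +wl: 1,5
  step 10. node 3  ⊔preds=⊤  new=⊤  old=0  +wl: 7
  step 11. node 4  ⊔preds=⊤  new=⊤  old=0  +wl: 
  step 12. node 6  ⊔preds=⊤  new=⊤  old=0  +wl: 2
  step 13. node 1  ⊔preds=0  new=0  old=⊥  +wl: 6
  step 14. node 5  ⊔preds=⊤  new=⊤  old=0  +wl: 0
  step 15. node 7  ⊔preds=⊤  new=⊤  stable
  step 16. node 2  ⊔preds=⊤  new=⊤  old=0  +wl: 1,5
  step 17. node 6  ⊔preds=⊤  new=⊤  stable
  step 18. node 0  ⊔preds=⊤  new=⊤  old=0  +wl: 4
  step 19. node 1  ⊔preds=⊤  new=⊤  old=0  +wl: 6
  step 20. node 5  ⊔preds=⊤  new=⊤  stable
  step 21. node 4  ⊔preds=⊤  new=⊤  stable
  step 22. node 6  ⊔preds=⊤  new=⊤  stable

Least fixpoint reached:
  node 0: ⊤
  node 1: ⊤
  node 2: ⊤
  node 3: ⊤
  node 4: ⊤
  node 5: ⊤
  node 6: ⊤
  node 7: ⊤

⊤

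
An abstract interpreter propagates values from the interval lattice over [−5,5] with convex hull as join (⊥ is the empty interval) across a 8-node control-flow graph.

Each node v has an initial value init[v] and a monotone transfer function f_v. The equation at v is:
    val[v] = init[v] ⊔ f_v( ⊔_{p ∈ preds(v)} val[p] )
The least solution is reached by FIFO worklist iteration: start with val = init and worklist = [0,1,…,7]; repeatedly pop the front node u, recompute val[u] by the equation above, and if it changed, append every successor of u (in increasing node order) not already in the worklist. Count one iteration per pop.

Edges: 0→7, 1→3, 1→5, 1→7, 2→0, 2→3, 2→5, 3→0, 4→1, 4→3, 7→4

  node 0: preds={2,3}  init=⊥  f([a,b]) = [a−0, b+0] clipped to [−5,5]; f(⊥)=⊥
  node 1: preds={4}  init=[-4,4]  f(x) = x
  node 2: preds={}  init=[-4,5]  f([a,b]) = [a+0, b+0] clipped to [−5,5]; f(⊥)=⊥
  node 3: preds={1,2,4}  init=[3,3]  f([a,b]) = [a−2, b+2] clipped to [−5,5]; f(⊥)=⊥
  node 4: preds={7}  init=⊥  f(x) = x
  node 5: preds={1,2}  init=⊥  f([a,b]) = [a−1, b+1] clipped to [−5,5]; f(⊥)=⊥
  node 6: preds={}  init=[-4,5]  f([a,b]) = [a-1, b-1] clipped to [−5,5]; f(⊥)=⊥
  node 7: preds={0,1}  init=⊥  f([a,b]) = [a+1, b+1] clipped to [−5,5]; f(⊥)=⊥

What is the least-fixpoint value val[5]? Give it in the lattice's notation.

Iteration log — 18 steps:
  step 1. node 0  ⊔preds=[-4,5]  new=[-4,5]  old=⊥  +wl: 
  step 2. node 1  ⊔preds=⊥  new=[-4,4]  stable
  step 3. node 2  ⊔preds=⊥  new=[-4,5]  stable
  step 4. node 3  ⊔preds=[-4,5]  new=[-5,5]  old=[3,3]  +wl: 0
  step 5. node 4  ⊔preds=⊥  new=⊥  stable
  step 6. node 5  ⊔preds=[-4,5]  new=[-5,5]  old=⊥  +wl: 
  step 7. node 6  ⊔preds=⊥  new=[-4,5]  stable
  step 8. node 7  ⊔preds=[-4,5]  new=[-3,5]  old=⊥  +wl: 4
  step 9. node 0  ⊔preds=[-5,5]  new=[-5,5]  old=[-4,5]  +wl: 7
  step 10. node 4  ⊔preds=[-3,5]  new=[-3,5]  old=⊥  +wl: 1,3
  step 11. node 7  ⊔preds=[-5,5]  new=[-4,5]  old=[-3,5]  +wl: 4
  step 12. node 1  ⊔preds=[-3,5]  new=[-4,5]  old=[-4,4]  +wl: 5,7
  step 13. node 3  ⊔preds=[-4,5]  new=[-5,5]  stable
  step 14. node 4  ⊔preds=[-4,5]  new=[-4,5]  old=[-3,5]  +wl: 1,3
  step 15. node 5  ⊔preds=[-4,5]  new=[-5,5]  stable
  step 16. node 7  ⊔preds=[-5,5]  new=[-4,5]  stable
  step 17. node 1  ⊔preds=[-4,5]  new=[-4,5]  stable
  step 18. node 3  ⊔preds=[-4,5]  new=[-5,5]  stable

Least fixpoint reached:
  node 0: [-5,5]
  node 1: [-4,5]
  node 2: [-4,5]
  node 3: [-5,5]
  node 4: [-4,5]
  node 5: [-5,5]
  node 6: [-4,5]
  node 7: [-4,5]

[-5,5]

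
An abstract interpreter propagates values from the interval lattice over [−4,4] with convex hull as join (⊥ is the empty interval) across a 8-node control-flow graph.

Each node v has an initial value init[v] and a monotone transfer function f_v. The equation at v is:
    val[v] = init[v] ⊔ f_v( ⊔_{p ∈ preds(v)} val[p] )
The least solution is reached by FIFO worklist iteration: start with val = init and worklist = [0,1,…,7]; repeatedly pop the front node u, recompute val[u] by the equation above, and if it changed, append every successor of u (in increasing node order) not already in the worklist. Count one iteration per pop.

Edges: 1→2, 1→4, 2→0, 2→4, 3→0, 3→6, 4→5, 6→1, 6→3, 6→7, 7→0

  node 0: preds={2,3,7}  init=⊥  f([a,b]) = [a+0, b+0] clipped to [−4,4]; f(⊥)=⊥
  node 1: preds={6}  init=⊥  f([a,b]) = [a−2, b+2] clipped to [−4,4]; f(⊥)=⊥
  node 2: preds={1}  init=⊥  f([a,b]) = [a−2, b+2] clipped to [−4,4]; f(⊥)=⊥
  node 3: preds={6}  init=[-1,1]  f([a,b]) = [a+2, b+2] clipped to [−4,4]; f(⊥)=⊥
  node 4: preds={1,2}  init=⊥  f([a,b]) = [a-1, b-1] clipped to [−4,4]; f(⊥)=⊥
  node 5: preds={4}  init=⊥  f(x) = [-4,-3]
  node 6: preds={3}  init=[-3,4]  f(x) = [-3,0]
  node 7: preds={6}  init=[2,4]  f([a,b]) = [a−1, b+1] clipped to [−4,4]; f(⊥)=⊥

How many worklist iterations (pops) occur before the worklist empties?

Trace (9 dequeues):
  [1] u=0 | in [-1,4] | out [-1,4] | prev ⊥ | push {}
  [2] u=1 | in [-3,4] | out [-4,4] | prev ⊥ | push {}
  [3] u=2 | in [-4,4] | out [-4,4] | prev ⊥ | push {0}
  [4] u=3 | in [-3,4] | out [-1,4] | prev [-1,1] | push {}
  [5] u=4 | in [-4,4] | out [-4,3] | prev ⊥ | push {}
  [6] u=5 | in [-4,3] | out [-4,-3] | prev ⊥ | push {}
  [7] u=6 | in [-1,4] | out [-3,4] | ==
  [8] u=7 | in [-3,4] | out [-4,4] | prev [2,4] | push {}
  [9] u=0 | in [-4,4] | out [-4,4] | prev [-1,4] | push {}

Converged values:
  [0] [-4,4]
  [1] [-4,4]
  [2] [-4,4]
  [3] [-1,4]
  [4] [-4,3]
  [5] [-4,-3]
  [6] [-3,4]
  [7] [-4,4]

9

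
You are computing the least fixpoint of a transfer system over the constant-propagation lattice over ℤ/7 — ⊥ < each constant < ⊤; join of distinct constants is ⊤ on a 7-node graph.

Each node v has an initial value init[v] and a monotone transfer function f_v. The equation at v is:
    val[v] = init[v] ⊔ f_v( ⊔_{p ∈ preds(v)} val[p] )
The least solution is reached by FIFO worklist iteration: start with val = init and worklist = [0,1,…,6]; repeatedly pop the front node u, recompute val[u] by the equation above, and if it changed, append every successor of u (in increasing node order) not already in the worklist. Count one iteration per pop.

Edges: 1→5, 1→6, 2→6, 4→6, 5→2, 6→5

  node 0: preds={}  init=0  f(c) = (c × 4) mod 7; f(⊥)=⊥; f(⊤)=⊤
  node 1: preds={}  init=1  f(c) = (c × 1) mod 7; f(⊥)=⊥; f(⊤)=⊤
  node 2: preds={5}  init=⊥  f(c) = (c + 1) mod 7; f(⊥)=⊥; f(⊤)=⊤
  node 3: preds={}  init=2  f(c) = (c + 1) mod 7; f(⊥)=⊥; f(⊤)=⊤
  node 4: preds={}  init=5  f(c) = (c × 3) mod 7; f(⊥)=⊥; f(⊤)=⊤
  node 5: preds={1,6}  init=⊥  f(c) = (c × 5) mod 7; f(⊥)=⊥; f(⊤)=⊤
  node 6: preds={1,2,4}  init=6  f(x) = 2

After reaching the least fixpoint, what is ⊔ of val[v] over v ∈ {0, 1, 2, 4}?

⊤

Trace (10 dequeues):
  [1] u=0 | in ⊥ | out 0 | ==
  [2] u=1 | in ⊥ | out 1 | ==
  [3] u=2 | in ⊥ | out ⊥ | ==
  [4] u=3 | in ⊥ | out 2 | ==
  [5] u=4 | in ⊥ | out 5 | ==
  [6] u=5 | in ⊤ | out ⊤ | prev ⊥ | push {2}
  [7] u=6 | in ⊤ | out ⊤ | prev 6 | push {5}
  [8] u=2 | in ⊤ | out ⊤ | prev ⊥ | push {6}
  [9] u=5 | in ⊤ | out ⊤ | ==
  [10] u=6 | in ⊤ | out ⊤ | ==

Converged values:
  [0] 0
  [1] 1
  [2] ⊤
  [3] 2
  [4] 5
  [5] ⊤
  [6] ⊤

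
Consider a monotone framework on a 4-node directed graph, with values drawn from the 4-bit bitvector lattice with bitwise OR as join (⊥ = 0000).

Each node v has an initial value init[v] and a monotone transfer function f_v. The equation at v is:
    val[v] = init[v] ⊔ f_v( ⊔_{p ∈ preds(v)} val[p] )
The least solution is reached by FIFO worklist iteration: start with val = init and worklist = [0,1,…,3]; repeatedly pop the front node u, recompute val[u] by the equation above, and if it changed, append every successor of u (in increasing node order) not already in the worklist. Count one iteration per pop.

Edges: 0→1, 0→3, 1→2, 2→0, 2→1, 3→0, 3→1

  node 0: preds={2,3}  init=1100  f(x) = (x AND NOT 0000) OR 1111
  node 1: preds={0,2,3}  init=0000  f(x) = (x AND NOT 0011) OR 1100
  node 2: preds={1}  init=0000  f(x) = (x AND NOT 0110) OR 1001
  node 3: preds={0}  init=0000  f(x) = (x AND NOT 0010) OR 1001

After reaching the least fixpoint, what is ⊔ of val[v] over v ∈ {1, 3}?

Worklist (6 pops):
  #1 pop 0: in=0000 → 1111 (was 1100); enqueue []
  #2 pop 1: in=1111 → 1100 (was 0000); enqueue []
  #3 pop 2: in=1100 → 1001 (was 0000); enqueue [0,1]
  #4 pop 3: in=1111 → 1101 (was 0000); enqueue []
  #5 pop 0: in=1101 → 1111 (no change)
  #6 pop 1: in=1111 → 1100 (no change)

Fixpoint:
  val[0] = 1111
  val[1] = 1100
  val[2] = 1001
  val[3] = 1101

1101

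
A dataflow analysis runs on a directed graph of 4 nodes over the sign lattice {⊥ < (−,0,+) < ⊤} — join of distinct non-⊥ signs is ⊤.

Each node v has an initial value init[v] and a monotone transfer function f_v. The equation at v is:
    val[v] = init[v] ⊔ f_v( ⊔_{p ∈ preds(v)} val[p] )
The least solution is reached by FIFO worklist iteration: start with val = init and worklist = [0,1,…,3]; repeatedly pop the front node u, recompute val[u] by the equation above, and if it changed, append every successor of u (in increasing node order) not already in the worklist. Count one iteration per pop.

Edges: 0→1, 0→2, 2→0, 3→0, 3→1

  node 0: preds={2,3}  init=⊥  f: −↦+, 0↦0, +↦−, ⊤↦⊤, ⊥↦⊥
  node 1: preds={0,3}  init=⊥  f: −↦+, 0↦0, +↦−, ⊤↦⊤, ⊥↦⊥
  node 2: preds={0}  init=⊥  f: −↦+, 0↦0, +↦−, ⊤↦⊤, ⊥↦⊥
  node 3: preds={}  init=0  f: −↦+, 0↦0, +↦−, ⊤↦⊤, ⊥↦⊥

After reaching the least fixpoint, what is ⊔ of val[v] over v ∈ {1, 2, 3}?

0

Trace (5 dequeues):
  [1] u=0 | in 0 | out 0 | prev ⊥ | push {}
  [2] u=1 | in 0 | out 0 | prev ⊥ | push {}
  [3] u=2 | in 0 | out 0 | prev ⊥ | push {0}
  [4] u=3 | in ⊥ | out 0 | ==
  [5] u=0 | in 0 | out 0 | ==

Converged values:
  [0] 0
  [1] 0
  [2] 0
  [3] 0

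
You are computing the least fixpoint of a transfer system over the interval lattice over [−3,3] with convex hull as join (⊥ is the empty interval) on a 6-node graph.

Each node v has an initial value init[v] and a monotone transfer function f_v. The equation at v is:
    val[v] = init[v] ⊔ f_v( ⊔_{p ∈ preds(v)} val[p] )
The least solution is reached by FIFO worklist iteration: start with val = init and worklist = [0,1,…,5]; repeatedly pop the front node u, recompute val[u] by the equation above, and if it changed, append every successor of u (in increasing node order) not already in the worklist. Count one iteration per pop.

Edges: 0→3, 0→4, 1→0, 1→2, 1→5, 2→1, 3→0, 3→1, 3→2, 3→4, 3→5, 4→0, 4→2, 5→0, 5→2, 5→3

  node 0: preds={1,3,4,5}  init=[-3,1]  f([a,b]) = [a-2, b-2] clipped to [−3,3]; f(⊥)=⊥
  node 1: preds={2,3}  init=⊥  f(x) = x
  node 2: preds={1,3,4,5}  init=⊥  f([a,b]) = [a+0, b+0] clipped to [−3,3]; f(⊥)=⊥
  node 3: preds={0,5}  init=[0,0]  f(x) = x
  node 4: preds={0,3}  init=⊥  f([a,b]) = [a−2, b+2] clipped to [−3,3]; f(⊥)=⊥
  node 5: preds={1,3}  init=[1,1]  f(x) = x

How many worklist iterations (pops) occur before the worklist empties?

Trace (24 dequeues):
  [1] u=0 | in [0,1] | out [-3,1] | ==
  [2] u=1 | in [0,0] | out [0,0] | prev ⊥ | push {0}
  [3] u=2 | in [0,1] | out [0,1] | prev ⊥ | push {1}
  [4] u=3 | in [-3,1] | out [-3,1] | prev [0,0] | push {2}
  [5] u=4 | in [-3,1] | out [-3,3] | prev ⊥ | push {}
  [6] u=5 | in [-3,1] | out [-3,1] | prev [1,1] | push {3}
  [7] u=0 | in [-3,3] | out [-3,1] | ==
  [8] u=1 | in [-3,1] | out [-3,1] | prev [0,0] | push {0,5}
  [9] u=2 | in [-3,3] | out [-3,3] | prev [0,1] | push {1}
  [10] u=3 | in [-3,1] | out [-3,1] | ==
  [11] u=0 | in [-3,3] | out [-3,1] | ==
  [12] u=5 | in [-3,1] | out [-3,1] | ==
  [13] u=1 | in [-3,3] | out [-3,3] | prev [-3,1] | push {0,2,5}
  [14] u=0 | in [-3,3] | out [-3,1] | ==
  [15] u=2 | in [-3,3] | out [-3,3] | ==
  [16] u=5 | in [-3,3] | out [-3,3] | prev [-3,1] | push {0,2,3}
  [17] u=0 | in [-3,3] | out [-3,1] | ==
  [18] u=2 | in [-3,3] | out [-3,3] | ==
  [19] u=3 | in [-3,3] | out [-3,3] | prev [-3,1] | push {0,1,2,4,5}
  [20] u=0 | in [-3,3] | out [-3,1] | ==
  [21] u=1 | in [-3,3] | out [-3,3] | ==
  [22] u=2 | in [-3,3] | out [-3,3] | ==
  [23] u=4 | in [-3,3] | out [-3,3] | ==
  [24] u=5 | in [-3,3] | out [-3,3] | ==

Converged values:
  [0] [-3,1]
  [1] [-3,3]
  [2] [-3,3]
  [3] [-3,3]
  [4] [-3,3]
  [5] [-3,3]

24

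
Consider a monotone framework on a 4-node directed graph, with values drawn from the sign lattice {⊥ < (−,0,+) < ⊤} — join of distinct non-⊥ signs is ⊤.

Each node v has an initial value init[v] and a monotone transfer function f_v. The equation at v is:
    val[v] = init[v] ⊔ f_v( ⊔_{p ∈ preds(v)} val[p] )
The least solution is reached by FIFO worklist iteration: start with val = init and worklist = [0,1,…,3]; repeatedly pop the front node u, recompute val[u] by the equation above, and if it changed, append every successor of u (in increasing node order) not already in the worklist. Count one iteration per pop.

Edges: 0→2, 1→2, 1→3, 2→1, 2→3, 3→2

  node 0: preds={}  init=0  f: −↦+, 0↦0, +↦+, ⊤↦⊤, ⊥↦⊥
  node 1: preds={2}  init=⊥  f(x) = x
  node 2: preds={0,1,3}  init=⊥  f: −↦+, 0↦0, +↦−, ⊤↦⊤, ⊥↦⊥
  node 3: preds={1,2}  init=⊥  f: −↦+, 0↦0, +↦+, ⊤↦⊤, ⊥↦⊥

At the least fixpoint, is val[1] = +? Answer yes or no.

Worklist (7 pops):
  #1 pop 0: in=⊥ → 0 (no change)
  #2 pop 1: in=⊥ → ⊥ (no change)
  #3 pop 2: in=0 → 0 (was ⊥); enqueue [1]
  #4 pop 3: in=0 → 0 (was ⊥); enqueue [2]
  #5 pop 1: in=0 → 0 (was ⊥); enqueue [3]
  #6 pop 2: in=0 → 0 (no change)
  #7 pop 3: in=0 → 0 (no change)

Fixpoint:
  val[0] = 0
  val[1] = 0
  val[2] = 0
  val[3] = 0

no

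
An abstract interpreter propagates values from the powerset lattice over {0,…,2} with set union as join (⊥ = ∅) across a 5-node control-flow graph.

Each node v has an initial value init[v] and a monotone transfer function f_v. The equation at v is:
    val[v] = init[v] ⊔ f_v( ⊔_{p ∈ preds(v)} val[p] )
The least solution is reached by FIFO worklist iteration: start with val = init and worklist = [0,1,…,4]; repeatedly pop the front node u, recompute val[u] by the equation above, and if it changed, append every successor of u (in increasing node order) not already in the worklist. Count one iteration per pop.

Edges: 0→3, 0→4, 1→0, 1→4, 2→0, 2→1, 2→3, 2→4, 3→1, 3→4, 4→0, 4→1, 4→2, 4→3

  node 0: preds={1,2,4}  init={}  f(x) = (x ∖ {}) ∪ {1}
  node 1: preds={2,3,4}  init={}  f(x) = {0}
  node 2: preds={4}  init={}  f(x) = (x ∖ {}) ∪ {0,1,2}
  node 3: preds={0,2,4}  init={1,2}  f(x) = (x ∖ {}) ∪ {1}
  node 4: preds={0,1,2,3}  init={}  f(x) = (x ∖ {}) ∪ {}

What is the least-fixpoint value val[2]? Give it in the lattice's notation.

{0,1,2}

Worklist (10 pops):
  #1 pop 0: in={} → {1} (was {}); enqueue []
  #2 pop 1: in={1,2} → {0} (was {}); enqueue [0]
  #3 pop 2: in={} → {0,1,2} (was {}); enqueue [1]
  #4 pop 3: in={0,1,2} → {0,1,2} (was {1,2}); enqueue []
  #5 pop 4: in={0,1,2} → {0,1,2} (was {}); enqueue [2,3]
  #6 pop 0: in={0,1,2} → {0,1,2} (was {1}); enqueue [4]
  #7 pop 1: in={0,1,2} → {0} (no change)
  #8 pop 2: in={0,1,2} → {0,1,2} (no change)
  #9 pop 3: in={0,1,2} → {0,1,2} (no change)
  #10 pop 4: in={0,1,2} → {0,1,2} (no change)

Fixpoint:
  val[0] = {0,1,2}
  val[1] = {0}
  val[2] = {0,1,2}
  val[3] = {0,1,2}
  val[4] = {0,1,2}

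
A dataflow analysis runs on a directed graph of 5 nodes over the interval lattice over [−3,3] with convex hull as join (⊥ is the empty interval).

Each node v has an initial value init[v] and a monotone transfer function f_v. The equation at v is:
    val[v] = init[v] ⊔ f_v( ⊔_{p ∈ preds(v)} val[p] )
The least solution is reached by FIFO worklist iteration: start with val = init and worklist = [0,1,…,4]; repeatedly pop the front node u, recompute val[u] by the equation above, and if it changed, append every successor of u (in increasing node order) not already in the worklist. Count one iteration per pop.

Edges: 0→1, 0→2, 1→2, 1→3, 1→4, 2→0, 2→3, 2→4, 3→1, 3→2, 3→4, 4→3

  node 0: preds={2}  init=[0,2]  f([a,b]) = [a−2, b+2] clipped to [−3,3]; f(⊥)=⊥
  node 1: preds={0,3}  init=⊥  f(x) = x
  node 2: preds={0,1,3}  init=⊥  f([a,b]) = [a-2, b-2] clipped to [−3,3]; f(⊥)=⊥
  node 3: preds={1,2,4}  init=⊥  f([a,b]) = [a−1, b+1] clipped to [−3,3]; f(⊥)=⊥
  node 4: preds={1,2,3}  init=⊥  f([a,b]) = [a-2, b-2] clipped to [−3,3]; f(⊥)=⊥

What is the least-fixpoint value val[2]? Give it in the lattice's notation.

Trace (13 dequeues):
  [1] u=0 | in ⊥ | out [0,2] | ==
  [2] u=1 | in [0,2] | out [0,2] | prev ⊥ | push {}
  [3] u=2 | in [0,2] | out [-2,0] | prev ⊥ | push {0}
  [4] u=3 | in [-2,2] | out [-3,3] | prev ⊥ | push {1,2}
  [5] u=4 | in [-3,3] | out [-3,1] | prev ⊥ | push {3}
  [6] u=0 | in [-2,0] | out [-3,2] | prev [0,2] | push {}
  [7] u=1 | in [-3,3] | out [-3,3] | prev [0,2] | push {4}
  [8] u=2 | in [-3,3] | out [-3,1] | prev [-2,0] | push {0}
  [9] u=3 | in [-3,3] | out [-3,3] | ==
  [10] u=4 | in [-3,3] | out [-3,1] | ==
  [11] u=0 | in [-3,1] | out [-3,3] | prev [-3,2] | push {1,2}
  [12] u=1 | in [-3,3] | out [-3,3] | ==
  [13] u=2 | in [-3,3] | out [-3,1] | ==

Converged values:
  [0] [-3,3]
  [1] [-3,3]
  [2] [-3,1]
  [3] [-3,3]
  [4] [-3,1]

[-3,1]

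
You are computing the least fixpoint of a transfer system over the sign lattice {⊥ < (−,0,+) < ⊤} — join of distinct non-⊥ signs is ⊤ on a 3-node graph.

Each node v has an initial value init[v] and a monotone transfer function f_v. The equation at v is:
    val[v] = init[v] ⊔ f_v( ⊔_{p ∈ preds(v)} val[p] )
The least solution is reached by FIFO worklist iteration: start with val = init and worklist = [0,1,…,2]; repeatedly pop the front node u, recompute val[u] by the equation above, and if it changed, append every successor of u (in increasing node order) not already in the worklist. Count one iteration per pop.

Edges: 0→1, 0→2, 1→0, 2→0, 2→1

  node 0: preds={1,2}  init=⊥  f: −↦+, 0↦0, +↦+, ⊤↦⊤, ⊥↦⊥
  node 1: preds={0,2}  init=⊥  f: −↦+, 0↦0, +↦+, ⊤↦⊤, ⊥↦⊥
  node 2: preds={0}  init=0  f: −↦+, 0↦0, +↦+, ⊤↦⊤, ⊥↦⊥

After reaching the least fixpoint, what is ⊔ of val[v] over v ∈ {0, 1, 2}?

0

Trace (4 dequeues):
  [1] u=0 | in 0 | out 0 | prev ⊥ | push {}
  [2] u=1 | in 0 | out 0 | prev ⊥ | push {0}
  [3] u=2 | in 0 | out 0 | ==
  [4] u=0 | in 0 | out 0 | ==

Converged values:
  [0] 0
  [1] 0
  [2] 0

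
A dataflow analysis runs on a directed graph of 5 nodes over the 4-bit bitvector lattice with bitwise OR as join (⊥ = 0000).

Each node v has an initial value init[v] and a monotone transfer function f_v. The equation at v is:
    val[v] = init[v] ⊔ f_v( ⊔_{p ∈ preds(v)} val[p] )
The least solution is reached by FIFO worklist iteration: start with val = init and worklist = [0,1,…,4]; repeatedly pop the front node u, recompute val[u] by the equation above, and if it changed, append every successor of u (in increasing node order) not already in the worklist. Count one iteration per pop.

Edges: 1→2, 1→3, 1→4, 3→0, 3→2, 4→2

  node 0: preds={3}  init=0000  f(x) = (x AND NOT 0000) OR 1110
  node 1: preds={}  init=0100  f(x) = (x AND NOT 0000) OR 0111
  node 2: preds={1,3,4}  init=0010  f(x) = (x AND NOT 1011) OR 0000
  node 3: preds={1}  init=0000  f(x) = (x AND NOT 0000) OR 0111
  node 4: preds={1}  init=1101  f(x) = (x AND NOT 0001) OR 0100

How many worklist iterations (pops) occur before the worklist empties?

7

Worklist (7 pops):
  #1 pop 0: in=0000 → 1110 (was 0000); enqueue []
  #2 pop 1: in=0000 → 0111 (was 0100); enqueue []
  #3 pop 2: in=1111 → 0110 (was 0010); enqueue []
  #4 pop 3: in=0111 → 0111 (was 0000); enqueue [0,2]
  #5 pop 4: in=0111 → 1111 (was 1101); enqueue []
  #6 pop 0: in=0111 → 1111 (was 1110); enqueue []
  #7 pop 2: in=1111 → 0110 (no change)

Fixpoint:
  val[0] = 1111
  val[1] = 0111
  val[2] = 0110
  val[3] = 0111
  val[4] = 1111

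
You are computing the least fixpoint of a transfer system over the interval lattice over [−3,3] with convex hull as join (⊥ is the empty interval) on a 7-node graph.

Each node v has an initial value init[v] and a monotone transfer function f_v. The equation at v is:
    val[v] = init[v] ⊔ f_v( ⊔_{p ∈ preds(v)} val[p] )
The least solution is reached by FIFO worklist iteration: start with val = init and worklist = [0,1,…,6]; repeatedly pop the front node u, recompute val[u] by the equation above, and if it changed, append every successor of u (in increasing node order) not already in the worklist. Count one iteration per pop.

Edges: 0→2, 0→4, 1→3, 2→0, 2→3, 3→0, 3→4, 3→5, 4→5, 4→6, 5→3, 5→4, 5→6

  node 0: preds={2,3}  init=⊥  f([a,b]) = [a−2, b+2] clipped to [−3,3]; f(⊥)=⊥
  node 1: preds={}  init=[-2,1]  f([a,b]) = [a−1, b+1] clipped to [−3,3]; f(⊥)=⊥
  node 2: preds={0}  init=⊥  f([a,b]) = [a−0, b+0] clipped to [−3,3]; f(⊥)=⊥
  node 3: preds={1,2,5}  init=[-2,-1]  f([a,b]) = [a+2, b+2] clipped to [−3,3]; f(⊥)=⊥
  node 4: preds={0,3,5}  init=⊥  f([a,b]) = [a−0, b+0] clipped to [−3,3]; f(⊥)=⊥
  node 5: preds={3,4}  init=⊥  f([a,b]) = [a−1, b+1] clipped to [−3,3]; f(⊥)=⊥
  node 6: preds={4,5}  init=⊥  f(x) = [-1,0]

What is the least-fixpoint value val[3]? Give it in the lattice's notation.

Iteration log — 13 steps:
  step 1. node 0  ⊔preds=[-2,-1]  new=[-3,1]  old=⊥  +wl: 
  step 2. node 1  ⊔preds=⊥  new=[-2,1]  stable
  step 3. node 2  ⊔preds=[-3,1]  new=[-3,1]  old=⊥  +wl: 0
  step 4. node 3  ⊔preds=[-3,1]  new=[-2,3]  old=[-2,-1]  +wl: 
  step 5. node 4  ⊔preds=[-3,3]  new=[-3,3]  old=⊥  +wl: 
  step 6. node 5  ⊔preds=[-3,3]  new=[-3,3]  old=⊥  +wl: 3,4
  step 7. node 6  ⊔preds=[-3,3]  new=[-1,0]  old=⊥  +wl: 
  step 8. node 0  ⊔preds=[-3,3]  new=[-3,3]  old=[-3,1]  +wl: 2
  step 9. node 3  ⊔preds=[-3,3]  new=[-2,3]  stable
  step 10. node 4  ⊔preds=[-3,3]  new=[-3,3]  stable
  step 11. node 2  ⊔preds=[-3,3]  new=[-3,3]  old=[-3,1]  +wl: 0,3
  step 12. node 0  ⊔preds=[-3,3]  new=[-3,3]  stable
  step 13. node 3  ⊔preds=[-3,3]  new=[-2,3]  stable

Least fixpoint reached:
  node 0: [-3,3]
  node 1: [-2,1]
  node 2: [-3,3]
  node 3: [-2,3]
  node 4: [-3,3]
  node 5: [-3,3]
  node 6: [-1,0]

[-2,3]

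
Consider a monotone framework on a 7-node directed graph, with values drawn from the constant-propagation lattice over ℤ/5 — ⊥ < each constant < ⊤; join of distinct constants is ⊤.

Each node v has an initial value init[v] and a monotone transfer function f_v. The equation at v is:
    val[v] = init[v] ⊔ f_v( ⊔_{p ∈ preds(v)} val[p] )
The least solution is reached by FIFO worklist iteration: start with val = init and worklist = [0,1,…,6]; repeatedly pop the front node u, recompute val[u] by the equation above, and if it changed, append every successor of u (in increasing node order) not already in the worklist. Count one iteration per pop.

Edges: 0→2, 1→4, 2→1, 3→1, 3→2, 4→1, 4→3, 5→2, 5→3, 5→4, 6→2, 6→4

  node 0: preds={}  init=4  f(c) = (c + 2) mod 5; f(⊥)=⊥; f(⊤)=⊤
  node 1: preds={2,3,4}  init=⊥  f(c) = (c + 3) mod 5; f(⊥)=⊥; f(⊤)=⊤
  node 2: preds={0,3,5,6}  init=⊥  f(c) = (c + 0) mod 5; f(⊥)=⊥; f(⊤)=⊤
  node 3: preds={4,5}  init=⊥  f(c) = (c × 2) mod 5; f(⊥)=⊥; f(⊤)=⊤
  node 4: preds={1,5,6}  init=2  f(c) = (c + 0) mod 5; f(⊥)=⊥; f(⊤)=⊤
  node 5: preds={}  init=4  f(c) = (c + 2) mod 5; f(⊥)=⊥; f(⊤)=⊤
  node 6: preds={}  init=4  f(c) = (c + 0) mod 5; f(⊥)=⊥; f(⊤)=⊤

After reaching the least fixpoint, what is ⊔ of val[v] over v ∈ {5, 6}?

Worklist (12 pops):
  #1 pop 0: in=⊥ → 4 (no change)
  #2 pop 1: in=2 → 0 (was ⊥); enqueue []
  #3 pop 2: in=4 → 4 (was ⊥); enqueue [1]
  #4 pop 3: in=⊤ → ⊤ (was ⊥); enqueue [2]
  #5 pop 4: in=⊤ → ⊤ (was 2); enqueue [3]
  #6 pop 5: in=⊥ → 4 (no change)
  #7 pop 6: in=⊥ → 4 (no change)
  #8 pop 1: in=⊤ → ⊤ (was 0); enqueue [4]
  #9 pop 2: in=⊤ → ⊤ (was 4); enqueue [1]
  #10 pop 3: in=⊤ → ⊤ (no change)
  #11 pop 4: in=⊤ → ⊤ (no change)
  #12 pop 1: in=⊤ → ⊤ (no change)

Fixpoint:
  val[0] = 4
  val[1] = ⊤
  val[2] = ⊤
  val[3] = ⊤
  val[4] = ⊤
  val[5] = 4
  val[6] = 4

4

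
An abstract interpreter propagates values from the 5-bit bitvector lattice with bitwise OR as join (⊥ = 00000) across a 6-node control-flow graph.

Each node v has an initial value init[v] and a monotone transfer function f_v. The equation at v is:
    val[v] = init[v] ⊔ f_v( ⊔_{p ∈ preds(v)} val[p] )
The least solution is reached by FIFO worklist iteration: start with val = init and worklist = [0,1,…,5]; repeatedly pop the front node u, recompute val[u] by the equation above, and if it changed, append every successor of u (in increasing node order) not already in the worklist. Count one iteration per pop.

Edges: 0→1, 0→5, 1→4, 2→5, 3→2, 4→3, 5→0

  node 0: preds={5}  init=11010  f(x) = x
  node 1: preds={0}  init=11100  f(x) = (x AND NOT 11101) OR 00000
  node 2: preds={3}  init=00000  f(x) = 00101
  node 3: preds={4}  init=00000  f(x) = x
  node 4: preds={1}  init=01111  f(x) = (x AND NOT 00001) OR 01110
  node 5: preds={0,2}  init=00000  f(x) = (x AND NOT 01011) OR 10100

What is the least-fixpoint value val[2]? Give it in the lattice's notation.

00101

Iteration log — 12 steps:
  step 1. node 0  ⊔preds=00000  new=11010  stable
  step 2. node 1  ⊔preds=11010  new=11110  old=11100  +wl: 
  step 3. node 2  ⊔preds=00000  new=00101  old=00000  +wl: 
  step 4. node 3  ⊔preds=01111  new=01111  old=00000  +wl: 2
  step 5. node 4  ⊔preds=11110  new=11111  old=01111  +wl: 3
  step 6. node 5  ⊔preds=11111  new=10100  old=00000  +wl: 0
  step 7. node 2  ⊔preds=01111  new=00101  stable
  step 8. node 3  ⊔preds=11111  new=11111  old=01111  +wl: 2
  step 9. node 0  ⊔preds=10100  new=11110  old=11010  +wl: 1,5
  step 10. node 2  ⊔preds=11111  new=00101  stable
  step 11. node 1  ⊔preds=11110  new=11110  stable
  step 12. node 5  ⊔preds=11111  new=10100  stable

Least fixpoint reached:
  node 0: 11110
  node 1: 11110
  node 2: 00101
  node 3: 11111
  node 4: 11111
  node 5: 10100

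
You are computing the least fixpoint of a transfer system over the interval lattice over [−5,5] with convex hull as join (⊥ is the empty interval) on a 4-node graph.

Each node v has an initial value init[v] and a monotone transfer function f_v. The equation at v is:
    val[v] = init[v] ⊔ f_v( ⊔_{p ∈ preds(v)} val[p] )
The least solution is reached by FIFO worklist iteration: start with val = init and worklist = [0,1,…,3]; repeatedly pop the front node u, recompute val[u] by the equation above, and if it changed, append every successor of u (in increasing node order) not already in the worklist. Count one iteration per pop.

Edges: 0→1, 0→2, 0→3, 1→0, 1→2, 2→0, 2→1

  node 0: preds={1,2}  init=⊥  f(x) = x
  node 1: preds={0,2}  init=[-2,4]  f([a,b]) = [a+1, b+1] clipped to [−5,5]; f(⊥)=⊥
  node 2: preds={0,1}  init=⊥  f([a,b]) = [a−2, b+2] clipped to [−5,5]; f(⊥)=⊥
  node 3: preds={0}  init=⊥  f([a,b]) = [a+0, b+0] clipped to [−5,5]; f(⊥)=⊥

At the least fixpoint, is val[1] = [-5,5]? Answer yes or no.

no

Worklist (13 pops):
  #1 pop 0: in=[-2,4] → [-2,4] (was ⊥); enqueue []
  #2 pop 1: in=[-2,4] → [-2,5] (was [-2,4]); enqueue [0]
  #3 pop 2: in=[-2,5] → [-4,5] (was ⊥); enqueue [1]
  #4 pop 3: in=[-2,4] → [-2,4] (was ⊥); enqueue []
  #5 pop 0: in=[-4,5] → [-4,5] (was [-2,4]); enqueue [2,3]
  #6 pop 1: in=[-4,5] → [-3,5] (was [-2,5]); enqueue [0]
  #7 pop 2: in=[-4,5] → [-5,5] (was [-4,5]); enqueue [1]
  #8 pop 3: in=[-4,5] → [-4,5] (was [-2,4]); enqueue []
  #9 pop 0: in=[-5,5] → [-5,5] (was [-4,5]); enqueue [2,3]
  #10 pop 1: in=[-5,5] → [-4,5] (was [-3,5]); enqueue [0]
  #11 pop 2: in=[-5,5] → [-5,5] (no change)
  #12 pop 3: in=[-5,5] → [-5,5] (was [-4,5]); enqueue []
  #13 pop 0: in=[-5,5] → [-5,5] (no change)

Fixpoint:
  val[0] = [-5,5]
  val[1] = [-4,5]
  val[2] = [-5,5]
  val[3] = [-5,5]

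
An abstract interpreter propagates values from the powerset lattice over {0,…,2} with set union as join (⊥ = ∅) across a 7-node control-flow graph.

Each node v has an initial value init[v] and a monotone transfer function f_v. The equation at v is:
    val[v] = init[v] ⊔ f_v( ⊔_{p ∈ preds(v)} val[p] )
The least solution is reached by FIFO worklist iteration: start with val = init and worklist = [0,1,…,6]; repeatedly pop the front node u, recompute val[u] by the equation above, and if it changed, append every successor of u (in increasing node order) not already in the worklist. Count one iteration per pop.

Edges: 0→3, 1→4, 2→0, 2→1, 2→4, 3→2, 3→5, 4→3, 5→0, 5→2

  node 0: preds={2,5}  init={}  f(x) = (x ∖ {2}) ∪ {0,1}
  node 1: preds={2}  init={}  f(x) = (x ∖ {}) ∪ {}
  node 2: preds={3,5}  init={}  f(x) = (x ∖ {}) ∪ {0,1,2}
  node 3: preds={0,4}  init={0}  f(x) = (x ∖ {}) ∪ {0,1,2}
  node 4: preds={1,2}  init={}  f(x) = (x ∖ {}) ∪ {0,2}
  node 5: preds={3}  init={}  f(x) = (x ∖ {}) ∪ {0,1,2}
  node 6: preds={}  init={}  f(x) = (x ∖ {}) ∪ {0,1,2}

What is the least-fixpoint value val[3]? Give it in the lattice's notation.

Worklist (12 pops):
  #1 pop 0: in={} → {0,1} (was {}); enqueue []
  #2 pop 1: in={} → {} (no change)
  #3 pop 2: in={0} → {0,1,2} (was {}); enqueue [0,1]
  #4 pop 3: in={0,1} → {0,1,2} (was {0}); enqueue [2]
  #5 pop 4: in={0,1,2} → {0,1,2} (was {}); enqueue [3]
  #6 pop 5: in={0,1,2} → {0,1,2} (was {}); enqueue []
  #7 pop 6: in={} → {0,1,2} (was {}); enqueue []
  #8 pop 0: in={0,1,2} → {0,1} (no change)
  #9 pop 1: in={0,1,2} → {0,1,2} (was {}); enqueue [4]
  #10 pop 2: in={0,1,2} → {0,1,2} (no change)
  #11 pop 3: in={0,1,2} → {0,1,2} (no change)
  #12 pop 4: in={0,1,2} → {0,1,2} (no change)

Fixpoint:
  val[0] = {0,1}
  val[1] = {0,1,2}
  val[2] = {0,1,2}
  val[3] = {0,1,2}
  val[4] = {0,1,2}
  val[5] = {0,1,2}
  val[6] = {0,1,2}

{0,1,2}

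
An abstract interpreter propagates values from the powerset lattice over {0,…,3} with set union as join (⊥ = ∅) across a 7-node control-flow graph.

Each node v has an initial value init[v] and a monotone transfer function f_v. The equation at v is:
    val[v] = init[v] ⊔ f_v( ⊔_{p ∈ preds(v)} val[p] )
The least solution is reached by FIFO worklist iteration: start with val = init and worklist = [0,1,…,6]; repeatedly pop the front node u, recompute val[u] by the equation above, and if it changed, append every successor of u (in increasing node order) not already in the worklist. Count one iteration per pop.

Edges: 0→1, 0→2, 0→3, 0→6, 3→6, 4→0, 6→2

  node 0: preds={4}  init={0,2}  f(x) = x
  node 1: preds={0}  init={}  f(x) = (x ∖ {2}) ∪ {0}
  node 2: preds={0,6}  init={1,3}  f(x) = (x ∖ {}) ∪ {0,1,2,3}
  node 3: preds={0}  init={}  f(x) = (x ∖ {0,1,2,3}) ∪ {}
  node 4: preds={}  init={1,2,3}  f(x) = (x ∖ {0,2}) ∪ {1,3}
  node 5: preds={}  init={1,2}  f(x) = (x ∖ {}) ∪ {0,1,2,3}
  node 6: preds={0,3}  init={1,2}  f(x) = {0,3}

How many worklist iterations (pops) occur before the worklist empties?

Iteration log — 8 steps:
  step 1. node 0  ⊔preds={1,2,3}  new={0,1,2,3}  old={0,2}  +wl: 
  step 2. node 1  ⊔preds={0,1,2,3}  new={0,1,3}  old={}  +wl: 
  step 3. node 2  ⊔preds={0,1,2,3}  new={0,1,2,3}  old={1,3}  +wl: 
  step 4. node 3  ⊔preds={0,1,2,3}  new={}  stable
  step 5. node 4  ⊔preds={}  new={1,2,3}  stable
  step 6. node 5  ⊔preds={}  new={0,1,2,3}  old={1,2}  +wl: 
  step 7. node 6  ⊔preds={0,1,2,3}  new={0,1,2,3}  old={1,2}  +wl: 2
  step 8. node 2  ⊔preds={0,1,2,3}  new={0,1,2,3}  stable

Least fixpoint reached:
  node 0: {0,1,2,3}
  node 1: {0,1,3}
  node 2: {0,1,2,3}
  node 3: {}
  node 4: {1,2,3}
  node 5: {0,1,2,3}
  node 6: {0,1,2,3}

8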